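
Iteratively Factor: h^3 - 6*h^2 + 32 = (h - 4)*(h^2 - 2*h - 8) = (h - 4)^2*(h + 2)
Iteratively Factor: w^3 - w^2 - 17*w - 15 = (w + 1)*(w^2 - 2*w - 15) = (w + 1)*(w + 3)*(w - 5)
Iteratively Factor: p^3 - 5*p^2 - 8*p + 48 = (p - 4)*(p^2 - p - 12) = (p - 4)^2*(p + 3)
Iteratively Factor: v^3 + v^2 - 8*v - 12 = (v + 2)*(v^2 - v - 6) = (v + 2)^2*(v - 3)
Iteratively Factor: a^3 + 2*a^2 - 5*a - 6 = (a + 1)*(a^2 + a - 6) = (a + 1)*(a + 3)*(a - 2)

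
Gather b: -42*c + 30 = 30 - 42*c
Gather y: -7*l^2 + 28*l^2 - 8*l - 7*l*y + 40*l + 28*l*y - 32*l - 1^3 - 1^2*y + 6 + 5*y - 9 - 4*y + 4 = 21*l^2 + 21*l*y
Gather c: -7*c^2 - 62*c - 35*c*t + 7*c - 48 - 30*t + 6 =-7*c^2 + c*(-35*t - 55) - 30*t - 42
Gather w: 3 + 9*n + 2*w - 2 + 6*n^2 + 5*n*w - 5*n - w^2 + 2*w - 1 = 6*n^2 + 4*n - w^2 + w*(5*n + 4)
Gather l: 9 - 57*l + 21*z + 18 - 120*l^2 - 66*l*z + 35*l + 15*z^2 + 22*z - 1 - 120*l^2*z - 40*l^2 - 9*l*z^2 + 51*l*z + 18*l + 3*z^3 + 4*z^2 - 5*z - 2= l^2*(-120*z - 160) + l*(-9*z^2 - 15*z - 4) + 3*z^3 + 19*z^2 + 38*z + 24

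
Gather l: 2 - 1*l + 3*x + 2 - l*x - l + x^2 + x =l*(-x - 2) + x^2 + 4*x + 4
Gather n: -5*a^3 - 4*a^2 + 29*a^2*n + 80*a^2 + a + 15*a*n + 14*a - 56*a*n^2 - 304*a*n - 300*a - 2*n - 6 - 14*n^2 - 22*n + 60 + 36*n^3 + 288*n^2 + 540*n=-5*a^3 + 76*a^2 - 285*a + 36*n^3 + n^2*(274 - 56*a) + n*(29*a^2 - 289*a + 516) + 54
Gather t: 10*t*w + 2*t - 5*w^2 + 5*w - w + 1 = t*(10*w + 2) - 5*w^2 + 4*w + 1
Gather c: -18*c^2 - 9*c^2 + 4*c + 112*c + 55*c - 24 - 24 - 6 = -27*c^2 + 171*c - 54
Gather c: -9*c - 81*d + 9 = -9*c - 81*d + 9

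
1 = 1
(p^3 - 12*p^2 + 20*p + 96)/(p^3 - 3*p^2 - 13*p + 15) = (p^3 - 12*p^2 + 20*p + 96)/(p^3 - 3*p^2 - 13*p + 15)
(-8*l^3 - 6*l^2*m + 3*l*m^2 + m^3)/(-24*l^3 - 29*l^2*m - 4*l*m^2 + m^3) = (8*l^2 - 2*l*m - m^2)/(24*l^2 + 5*l*m - m^2)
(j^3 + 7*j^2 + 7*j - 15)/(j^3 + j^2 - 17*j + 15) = (j + 3)/(j - 3)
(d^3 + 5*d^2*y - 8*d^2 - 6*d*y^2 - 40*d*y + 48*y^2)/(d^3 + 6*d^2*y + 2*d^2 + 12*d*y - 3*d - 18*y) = (d^2 - d*y - 8*d + 8*y)/(d^2 + 2*d - 3)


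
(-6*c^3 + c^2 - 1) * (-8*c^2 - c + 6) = 48*c^5 - 2*c^4 - 37*c^3 + 14*c^2 + c - 6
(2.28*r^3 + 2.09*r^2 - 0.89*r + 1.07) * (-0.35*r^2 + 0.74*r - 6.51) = -0.798*r^5 + 0.9557*r^4 - 12.9847*r^3 - 14.639*r^2 + 6.5857*r - 6.9657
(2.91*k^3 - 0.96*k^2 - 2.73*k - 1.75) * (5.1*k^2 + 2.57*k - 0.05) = 14.841*k^5 + 2.5827*k^4 - 16.5357*k^3 - 15.8931*k^2 - 4.361*k + 0.0875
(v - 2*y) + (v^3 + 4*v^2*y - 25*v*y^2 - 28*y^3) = v^3 + 4*v^2*y - 25*v*y^2 + v - 28*y^3 - 2*y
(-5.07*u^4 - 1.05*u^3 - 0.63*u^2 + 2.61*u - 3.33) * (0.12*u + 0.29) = -0.6084*u^5 - 1.5963*u^4 - 0.3801*u^3 + 0.1305*u^2 + 0.3573*u - 0.9657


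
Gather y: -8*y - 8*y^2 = -8*y^2 - 8*y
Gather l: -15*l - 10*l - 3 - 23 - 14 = -25*l - 40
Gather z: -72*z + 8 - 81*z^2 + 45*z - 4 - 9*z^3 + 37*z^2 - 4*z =-9*z^3 - 44*z^2 - 31*z + 4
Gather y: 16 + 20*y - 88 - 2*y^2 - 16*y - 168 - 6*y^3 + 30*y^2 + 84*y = -6*y^3 + 28*y^2 + 88*y - 240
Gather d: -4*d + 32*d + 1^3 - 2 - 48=28*d - 49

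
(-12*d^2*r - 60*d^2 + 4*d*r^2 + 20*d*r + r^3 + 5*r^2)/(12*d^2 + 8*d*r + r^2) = (-2*d*r - 10*d + r^2 + 5*r)/(2*d + r)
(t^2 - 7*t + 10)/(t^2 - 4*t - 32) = (-t^2 + 7*t - 10)/(-t^2 + 4*t + 32)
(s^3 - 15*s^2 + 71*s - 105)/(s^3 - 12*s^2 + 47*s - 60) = (s - 7)/(s - 4)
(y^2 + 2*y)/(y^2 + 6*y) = (y + 2)/(y + 6)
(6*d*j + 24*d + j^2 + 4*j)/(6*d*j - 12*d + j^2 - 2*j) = (j + 4)/(j - 2)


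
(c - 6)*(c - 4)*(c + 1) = c^3 - 9*c^2 + 14*c + 24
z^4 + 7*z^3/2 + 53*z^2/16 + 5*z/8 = z*(z + 1/4)*(z + 5/4)*(z + 2)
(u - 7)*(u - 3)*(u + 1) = u^3 - 9*u^2 + 11*u + 21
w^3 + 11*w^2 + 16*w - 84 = (w - 2)*(w + 6)*(w + 7)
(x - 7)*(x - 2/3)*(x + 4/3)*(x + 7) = x^4 + 2*x^3/3 - 449*x^2/9 - 98*x/3 + 392/9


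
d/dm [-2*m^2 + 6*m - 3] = 6 - 4*m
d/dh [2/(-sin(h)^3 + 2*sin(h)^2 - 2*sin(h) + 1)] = 2*(3*sin(h)^2 - 4*sin(h) + 2)*cos(h)/((sin(h) - 1)^2*(sin(h)^2 - sin(h) + 1)^2)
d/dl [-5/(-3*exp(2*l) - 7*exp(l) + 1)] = (-30*exp(l) - 35)*exp(l)/(3*exp(2*l) + 7*exp(l) - 1)^2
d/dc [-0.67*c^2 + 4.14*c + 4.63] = 4.14 - 1.34*c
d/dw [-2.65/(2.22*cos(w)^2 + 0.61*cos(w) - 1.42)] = -(11.766*cos(w) + 1.6165)*sin(w)/(2.22*cos(w)^2 + 0.61*cos(w) - 1.42)^2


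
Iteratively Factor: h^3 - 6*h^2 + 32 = (h - 4)*(h^2 - 2*h - 8) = (h - 4)*(h + 2)*(h - 4)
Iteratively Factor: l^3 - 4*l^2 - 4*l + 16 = (l - 2)*(l^2 - 2*l - 8) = (l - 2)*(l + 2)*(l - 4)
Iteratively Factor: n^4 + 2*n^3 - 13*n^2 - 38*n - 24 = (n + 1)*(n^3 + n^2 - 14*n - 24) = (n + 1)*(n + 2)*(n^2 - n - 12) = (n - 4)*(n + 1)*(n + 2)*(n + 3)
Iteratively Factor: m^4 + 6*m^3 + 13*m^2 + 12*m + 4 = (m + 2)*(m^3 + 4*m^2 + 5*m + 2) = (m + 1)*(m + 2)*(m^2 + 3*m + 2) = (m + 1)^2*(m + 2)*(m + 2)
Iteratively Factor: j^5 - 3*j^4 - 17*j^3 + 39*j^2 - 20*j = (j + 4)*(j^4 - 7*j^3 + 11*j^2 - 5*j) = (j - 1)*(j + 4)*(j^3 - 6*j^2 + 5*j) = (j - 1)^2*(j + 4)*(j^2 - 5*j) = (j - 5)*(j - 1)^2*(j + 4)*(j)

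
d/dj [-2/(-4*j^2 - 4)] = -j/(j^2 + 1)^2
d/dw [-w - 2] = -1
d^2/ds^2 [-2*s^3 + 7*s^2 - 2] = 14 - 12*s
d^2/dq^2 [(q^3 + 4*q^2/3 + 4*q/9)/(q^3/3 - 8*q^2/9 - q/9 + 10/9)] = 2*(324*q^6 + 189*q^5 - 1800*q^4 - 1619*q^3 + 1890*q^2 + 3660*q + 1240)/(27*q^9 - 216*q^8 + 549*q^7 - 98*q^6 - 1623*q^5 + 1716*q^4 + 1379*q^3 - 2370*q^2 - 300*q + 1000)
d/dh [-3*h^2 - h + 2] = -6*h - 1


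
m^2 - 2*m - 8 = (m - 4)*(m + 2)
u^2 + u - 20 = (u - 4)*(u + 5)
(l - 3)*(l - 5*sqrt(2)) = l^2 - 5*sqrt(2)*l - 3*l + 15*sqrt(2)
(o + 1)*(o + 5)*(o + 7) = o^3 + 13*o^2 + 47*o + 35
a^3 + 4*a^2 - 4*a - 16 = (a - 2)*(a + 2)*(a + 4)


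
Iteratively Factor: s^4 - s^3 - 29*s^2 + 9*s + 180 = (s - 3)*(s^3 + 2*s^2 - 23*s - 60) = (s - 5)*(s - 3)*(s^2 + 7*s + 12) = (s - 5)*(s - 3)*(s + 4)*(s + 3)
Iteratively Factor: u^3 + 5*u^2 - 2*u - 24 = (u + 4)*(u^2 + u - 6) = (u - 2)*(u + 4)*(u + 3)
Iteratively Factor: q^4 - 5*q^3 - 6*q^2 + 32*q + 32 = (q + 1)*(q^3 - 6*q^2 + 32) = (q - 4)*(q + 1)*(q^2 - 2*q - 8) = (q - 4)*(q + 1)*(q + 2)*(q - 4)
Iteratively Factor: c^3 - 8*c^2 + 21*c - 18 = (c - 2)*(c^2 - 6*c + 9) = (c - 3)*(c - 2)*(c - 3)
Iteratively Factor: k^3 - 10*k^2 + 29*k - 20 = (k - 4)*(k^2 - 6*k + 5) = (k - 4)*(k - 1)*(k - 5)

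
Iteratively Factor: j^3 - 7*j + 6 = (j - 1)*(j^2 + j - 6) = (j - 2)*(j - 1)*(j + 3)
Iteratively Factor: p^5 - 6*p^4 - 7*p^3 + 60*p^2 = (p + 3)*(p^4 - 9*p^3 + 20*p^2) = (p - 4)*(p + 3)*(p^3 - 5*p^2) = p*(p - 4)*(p + 3)*(p^2 - 5*p) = p^2*(p - 4)*(p + 3)*(p - 5)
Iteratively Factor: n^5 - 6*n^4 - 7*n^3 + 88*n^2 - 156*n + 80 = (n - 2)*(n^4 - 4*n^3 - 15*n^2 + 58*n - 40) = (n - 2)^2*(n^3 - 2*n^2 - 19*n + 20) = (n - 5)*(n - 2)^2*(n^2 + 3*n - 4) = (n - 5)*(n - 2)^2*(n + 4)*(n - 1)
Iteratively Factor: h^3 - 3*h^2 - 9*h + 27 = (h - 3)*(h^2 - 9) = (h - 3)^2*(h + 3)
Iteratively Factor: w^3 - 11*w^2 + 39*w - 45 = (w - 3)*(w^2 - 8*w + 15) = (w - 5)*(w - 3)*(w - 3)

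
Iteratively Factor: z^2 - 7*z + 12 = (z - 3)*(z - 4)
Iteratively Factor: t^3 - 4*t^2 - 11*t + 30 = (t + 3)*(t^2 - 7*t + 10) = (t - 2)*(t + 3)*(t - 5)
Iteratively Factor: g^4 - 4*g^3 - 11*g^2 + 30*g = (g - 2)*(g^3 - 2*g^2 - 15*g) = g*(g - 2)*(g^2 - 2*g - 15) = g*(g - 2)*(g + 3)*(g - 5)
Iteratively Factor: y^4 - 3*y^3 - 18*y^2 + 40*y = (y - 2)*(y^3 - y^2 - 20*y) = y*(y - 2)*(y^2 - y - 20) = y*(y - 2)*(y + 4)*(y - 5)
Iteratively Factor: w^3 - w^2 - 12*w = (w - 4)*(w^2 + 3*w) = w*(w - 4)*(w + 3)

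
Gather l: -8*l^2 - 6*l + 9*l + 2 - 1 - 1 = -8*l^2 + 3*l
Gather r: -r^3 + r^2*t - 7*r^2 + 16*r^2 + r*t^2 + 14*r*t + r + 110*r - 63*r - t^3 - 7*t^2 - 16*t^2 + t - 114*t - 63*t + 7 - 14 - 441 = -r^3 + r^2*(t + 9) + r*(t^2 + 14*t + 48) - t^3 - 23*t^2 - 176*t - 448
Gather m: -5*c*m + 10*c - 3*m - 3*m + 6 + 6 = 10*c + m*(-5*c - 6) + 12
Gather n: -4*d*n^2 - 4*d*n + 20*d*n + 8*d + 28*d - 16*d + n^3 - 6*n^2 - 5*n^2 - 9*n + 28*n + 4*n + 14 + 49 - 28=20*d + n^3 + n^2*(-4*d - 11) + n*(16*d + 23) + 35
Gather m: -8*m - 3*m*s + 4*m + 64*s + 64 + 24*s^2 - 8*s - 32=m*(-3*s - 4) + 24*s^2 + 56*s + 32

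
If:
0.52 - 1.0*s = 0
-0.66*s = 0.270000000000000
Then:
No Solution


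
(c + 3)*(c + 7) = c^2 + 10*c + 21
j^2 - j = j*(j - 1)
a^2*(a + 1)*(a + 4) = a^4 + 5*a^3 + 4*a^2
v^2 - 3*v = v*(v - 3)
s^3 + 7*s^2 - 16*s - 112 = (s - 4)*(s + 4)*(s + 7)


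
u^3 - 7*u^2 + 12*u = u*(u - 4)*(u - 3)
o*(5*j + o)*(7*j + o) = 35*j^2*o + 12*j*o^2 + o^3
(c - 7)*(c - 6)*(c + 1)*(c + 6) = c^4 - 6*c^3 - 43*c^2 + 216*c + 252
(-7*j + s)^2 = 49*j^2 - 14*j*s + s^2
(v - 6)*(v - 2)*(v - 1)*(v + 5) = v^4 - 4*v^3 - 25*v^2 + 88*v - 60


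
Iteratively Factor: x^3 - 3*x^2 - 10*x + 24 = (x - 4)*(x^2 + x - 6) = (x - 4)*(x - 2)*(x + 3)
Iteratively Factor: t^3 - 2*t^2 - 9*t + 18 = (t - 2)*(t^2 - 9) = (t - 2)*(t + 3)*(t - 3)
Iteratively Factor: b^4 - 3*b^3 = (b)*(b^3 - 3*b^2) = b^2*(b^2 - 3*b) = b^3*(b - 3)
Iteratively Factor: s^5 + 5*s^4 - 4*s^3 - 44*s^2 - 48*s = (s + 2)*(s^4 + 3*s^3 - 10*s^2 - 24*s) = (s - 3)*(s + 2)*(s^3 + 6*s^2 + 8*s) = (s - 3)*(s + 2)^2*(s^2 + 4*s) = (s - 3)*(s + 2)^2*(s + 4)*(s)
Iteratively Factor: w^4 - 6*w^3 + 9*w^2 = (w)*(w^3 - 6*w^2 + 9*w) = w*(w - 3)*(w^2 - 3*w) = w^2*(w - 3)*(w - 3)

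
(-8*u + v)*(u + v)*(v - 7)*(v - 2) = -8*u^2*v^2 + 72*u^2*v - 112*u^2 - 7*u*v^3 + 63*u*v^2 - 98*u*v + v^4 - 9*v^3 + 14*v^2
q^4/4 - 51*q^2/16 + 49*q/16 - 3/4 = (q/4 + 1)*(q - 3)*(q - 1/2)^2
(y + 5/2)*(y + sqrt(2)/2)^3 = y^4 + 3*sqrt(2)*y^3/2 + 5*y^3/2 + 3*y^2/2 + 15*sqrt(2)*y^2/4 + sqrt(2)*y/4 + 15*y/4 + 5*sqrt(2)/8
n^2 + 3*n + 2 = (n + 1)*(n + 2)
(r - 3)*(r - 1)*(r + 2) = r^3 - 2*r^2 - 5*r + 6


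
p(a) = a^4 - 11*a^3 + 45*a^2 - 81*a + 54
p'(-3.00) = -756.00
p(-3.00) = 1080.00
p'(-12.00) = -12825.00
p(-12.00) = 47250.00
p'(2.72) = 0.15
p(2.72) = -0.02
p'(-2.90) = -717.09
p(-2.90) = 1006.36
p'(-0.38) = -120.18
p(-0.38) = 91.90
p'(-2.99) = -752.05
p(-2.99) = 1072.46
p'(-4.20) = -1337.47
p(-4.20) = 2314.14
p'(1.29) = -11.23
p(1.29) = 3.55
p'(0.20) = -64.29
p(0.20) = 39.51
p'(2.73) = 0.14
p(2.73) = -0.01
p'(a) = 4*a^3 - 33*a^2 + 90*a - 81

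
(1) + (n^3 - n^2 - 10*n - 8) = n^3 - n^2 - 10*n - 7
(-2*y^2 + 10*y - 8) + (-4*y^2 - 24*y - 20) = -6*y^2 - 14*y - 28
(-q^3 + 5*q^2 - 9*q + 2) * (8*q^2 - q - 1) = -8*q^5 + 41*q^4 - 76*q^3 + 20*q^2 + 7*q - 2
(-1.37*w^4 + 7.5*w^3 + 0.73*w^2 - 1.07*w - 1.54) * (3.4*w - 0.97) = -4.658*w^5 + 26.8289*w^4 - 4.793*w^3 - 4.3461*w^2 - 4.1981*w + 1.4938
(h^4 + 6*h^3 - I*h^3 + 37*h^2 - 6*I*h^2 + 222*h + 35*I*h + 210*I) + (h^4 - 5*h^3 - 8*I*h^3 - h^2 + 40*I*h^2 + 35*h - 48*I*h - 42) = 2*h^4 + h^3 - 9*I*h^3 + 36*h^2 + 34*I*h^2 + 257*h - 13*I*h - 42 + 210*I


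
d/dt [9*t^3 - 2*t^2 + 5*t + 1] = 27*t^2 - 4*t + 5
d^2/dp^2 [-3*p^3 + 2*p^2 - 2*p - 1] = 4 - 18*p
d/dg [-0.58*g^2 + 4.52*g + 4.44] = 4.52 - 1.16*g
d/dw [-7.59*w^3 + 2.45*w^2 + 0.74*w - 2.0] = -22.77*w^2 + 4.9*w + 0.74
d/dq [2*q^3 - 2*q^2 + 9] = 2*q*(3*q - 2)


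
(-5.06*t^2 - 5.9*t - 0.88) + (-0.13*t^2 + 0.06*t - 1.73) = -5.19*t^2 - 5.84*t - 2.61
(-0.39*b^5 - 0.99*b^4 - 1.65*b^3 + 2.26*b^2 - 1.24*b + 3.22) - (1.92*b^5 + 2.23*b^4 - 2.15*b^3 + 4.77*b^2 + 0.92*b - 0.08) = -2.31*b^5 - 3.22*b^4 + 0.5*b^3 - 2.51*b^2 - 2.16*b + 3.3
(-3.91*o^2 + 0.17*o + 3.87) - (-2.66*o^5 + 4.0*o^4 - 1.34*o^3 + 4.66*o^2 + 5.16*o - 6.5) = 2.66*o^5 - 4.0*o^4 + 1.34*o^3 - 8.57*o^2 - 4.99*o + 10.37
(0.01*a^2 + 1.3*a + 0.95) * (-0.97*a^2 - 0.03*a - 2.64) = -0.0097*a^4 - 1.2613*a^3 - 0.9869*a^2 - 3.4605*a - 2.508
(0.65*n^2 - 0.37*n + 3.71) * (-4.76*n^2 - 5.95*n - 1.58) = -3.094*n^4 - 2.1063*n^3 - 16.4851*n^2 - 21.4899*n - 5.8618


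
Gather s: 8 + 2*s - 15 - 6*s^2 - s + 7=-6*s^2 + s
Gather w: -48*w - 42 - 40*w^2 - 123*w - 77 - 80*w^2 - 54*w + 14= -120*w^2 - 225*w - 105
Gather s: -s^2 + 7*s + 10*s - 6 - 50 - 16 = -s^2 + 17*s - 72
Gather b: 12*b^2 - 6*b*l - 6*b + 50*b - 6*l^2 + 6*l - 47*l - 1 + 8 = 12*b^2 + b*(44 - 6*l) - 6*l^2 - 41*l + 7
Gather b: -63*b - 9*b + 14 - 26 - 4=-72*b - 16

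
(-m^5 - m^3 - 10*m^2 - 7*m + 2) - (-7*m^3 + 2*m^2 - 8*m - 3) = -m^5 + 6*m^3 - 12*m^2 + m + 5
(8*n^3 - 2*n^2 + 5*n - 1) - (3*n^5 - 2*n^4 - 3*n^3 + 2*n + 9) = -3*n^5 + 2*n^4 + 11*n^3 - 2*n^2 + 3*n - 10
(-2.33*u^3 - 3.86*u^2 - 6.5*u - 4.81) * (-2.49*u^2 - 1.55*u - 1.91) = 5.8017*u^5 + 13.2229*u^4 + 26.6183*u^3 + 29.4245*u^2 + 19.8705*u + 9.1871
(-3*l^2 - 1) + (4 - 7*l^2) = 3 - 10*l^2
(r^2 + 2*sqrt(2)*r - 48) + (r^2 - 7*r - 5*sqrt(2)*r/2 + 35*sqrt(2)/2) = 2*r^2 - 7*r - sqrt(2)*r/2 - 48 + 35*sqrt(2)/2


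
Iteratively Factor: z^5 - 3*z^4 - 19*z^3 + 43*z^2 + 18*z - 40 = (z - 1)*(z^4 - 2*z^3 - 21*z^2 + 22*z + 40) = (z - 1)*(z + 1)*(z^3 - 3*z^2 - 18*z + 40) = (z - 1)*(z + 1)*(z + 4)*(z^2 - 7*z + 10) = (z - 5)*(z - 1)*(z + 1)*(z + 4)*(z - 2)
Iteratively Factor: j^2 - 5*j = (j)*(j - 5)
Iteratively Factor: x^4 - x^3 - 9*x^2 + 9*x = (x)*(x^3 - x^2 - 9*x + 9) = x*(x - 1)*(x^2 - 9) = x*(x - 1)*(x + 3)*(x - 3)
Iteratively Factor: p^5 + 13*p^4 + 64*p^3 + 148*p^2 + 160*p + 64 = (p + 4)*(p^4 + 9*p^3 + 28*p^2 + 36*p + 16) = (p + 2)*(p + 4)*(p^3 + 7*p^2 + 14*p + 8) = (p + 1)*(p + 2)*(p + 4)*(p^2 + 6*p + 8) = (p + 1)*(p + 2)^2*(p + 4)*(p + 4)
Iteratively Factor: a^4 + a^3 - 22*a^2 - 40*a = (a + 4)*(a^3 - 3*a^2 - 10*a) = (a - 5)*(a + 4)*(a^2 + 2*a) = a*(a - 5)*(a + 4)*(a + 2)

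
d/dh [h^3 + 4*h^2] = h*(3*h + 8)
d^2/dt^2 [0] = 0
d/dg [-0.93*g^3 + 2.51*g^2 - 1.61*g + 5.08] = -2.79*g^2 + 5.02*g - 1.61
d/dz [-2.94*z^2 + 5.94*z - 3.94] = 5.94 - 5.88*z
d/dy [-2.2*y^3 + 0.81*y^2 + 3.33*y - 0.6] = -6.6*y^2 + 1.62*y + 3.33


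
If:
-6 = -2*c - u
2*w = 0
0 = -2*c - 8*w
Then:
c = 0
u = 6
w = 0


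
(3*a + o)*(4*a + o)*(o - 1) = 12*a^2*o - 12*a^2 + 7*a*o^2 - 7*a*o + o^3 - o^2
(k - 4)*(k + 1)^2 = k^3 - 2*k^2 - 7*k - 4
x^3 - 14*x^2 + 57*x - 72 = (x - 8)*(x - 3)^2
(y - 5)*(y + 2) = y^2 - 3*y - 10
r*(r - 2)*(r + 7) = r^3 + 5*r^2 - 14*r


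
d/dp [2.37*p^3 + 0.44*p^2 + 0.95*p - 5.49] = 7.11*p^2 + 0.88*p + 0.95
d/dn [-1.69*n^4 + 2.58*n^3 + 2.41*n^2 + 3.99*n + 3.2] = -6.76*n^3 + 7.74*n^2 + 4.82*n + 3.99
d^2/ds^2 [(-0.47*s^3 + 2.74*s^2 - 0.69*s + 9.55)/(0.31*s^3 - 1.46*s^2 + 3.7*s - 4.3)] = (1.11022302462516e-16*s^7 + 0.101184000000002*s^6 + 2.836686*s^5 - 13.487976*s^4 + 3.25353200000006*s^3 + 118.48242*s^2 - 259.30458*s + 220.9386)/(0.029791*s^9 - 0.420918*s^8 + 3.049098*s^7 - 14.399546*s^6 + 48.06954*s^5 - 117.05244*s^4 + 207.2203*s^3 - 257.5872*s^2 + 205.239*s - 79.507)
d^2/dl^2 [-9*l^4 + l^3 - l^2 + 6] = -108*l^2 + 6*l - 2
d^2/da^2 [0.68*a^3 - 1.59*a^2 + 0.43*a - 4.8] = 4.08*a - 3.18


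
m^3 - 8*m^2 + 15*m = m*(m - 5)*(m - 3)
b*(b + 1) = b^2 + b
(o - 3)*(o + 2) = o^2 - o - 6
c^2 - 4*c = c*(c - 4)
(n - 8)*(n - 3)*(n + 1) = n^3 - 10*n^2 + 13*n + 24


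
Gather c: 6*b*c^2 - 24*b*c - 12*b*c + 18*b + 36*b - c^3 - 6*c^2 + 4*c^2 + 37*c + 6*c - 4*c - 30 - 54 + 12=54*b - c^3 + c^2*(6*b - 2) + c*(39 - 36*b) - 72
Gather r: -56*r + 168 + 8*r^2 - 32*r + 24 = 8*r^2 - 88*r + 192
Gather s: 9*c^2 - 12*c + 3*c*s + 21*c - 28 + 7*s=9*c^2 + 9*c + s*(3*c + 7) - 28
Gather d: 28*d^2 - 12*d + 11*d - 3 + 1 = 28*d^2 - d - 2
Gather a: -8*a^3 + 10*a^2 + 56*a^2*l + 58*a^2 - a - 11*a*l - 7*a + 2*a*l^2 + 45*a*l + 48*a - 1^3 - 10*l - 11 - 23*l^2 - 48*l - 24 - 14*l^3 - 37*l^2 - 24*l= -8*a^3 + a^2*(56*l + 68) + a*(2*l^2 + 34*l + 40) - 14*l^3 - 60*l^2 - 82*l - 36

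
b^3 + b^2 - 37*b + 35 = (b - 5)*(b - 1)*(b + 7)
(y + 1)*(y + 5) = y^2 + 6*y + 5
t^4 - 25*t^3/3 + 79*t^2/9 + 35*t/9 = t*(t - 7)*(t - 5/3)*(t + 1/3)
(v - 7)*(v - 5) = v^2 - 12*v + 35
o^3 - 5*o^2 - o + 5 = (o - 5)*(o - 1)*(o + 1)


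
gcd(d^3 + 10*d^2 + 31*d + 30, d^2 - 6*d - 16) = d + 2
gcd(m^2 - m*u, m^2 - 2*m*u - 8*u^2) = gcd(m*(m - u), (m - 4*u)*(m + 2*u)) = 1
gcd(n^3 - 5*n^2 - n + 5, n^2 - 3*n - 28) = 1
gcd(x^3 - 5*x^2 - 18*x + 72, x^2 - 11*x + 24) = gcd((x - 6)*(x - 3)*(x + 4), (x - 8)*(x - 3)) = x - 3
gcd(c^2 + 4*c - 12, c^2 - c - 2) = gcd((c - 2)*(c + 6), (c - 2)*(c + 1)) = c - 2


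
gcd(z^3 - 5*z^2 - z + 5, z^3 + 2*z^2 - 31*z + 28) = z - 1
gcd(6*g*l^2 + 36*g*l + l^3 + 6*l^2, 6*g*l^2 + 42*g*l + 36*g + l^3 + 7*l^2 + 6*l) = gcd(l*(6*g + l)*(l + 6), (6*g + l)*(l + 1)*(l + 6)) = 6*g*l + 36*g + l^2 + 6*l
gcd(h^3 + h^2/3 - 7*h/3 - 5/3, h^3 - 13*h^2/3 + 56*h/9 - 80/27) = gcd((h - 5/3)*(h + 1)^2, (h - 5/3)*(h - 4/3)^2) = h - 5/3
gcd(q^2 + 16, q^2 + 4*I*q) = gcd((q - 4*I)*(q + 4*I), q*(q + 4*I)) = q + 4*I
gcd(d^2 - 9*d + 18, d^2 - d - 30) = d - 6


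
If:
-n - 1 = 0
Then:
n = -1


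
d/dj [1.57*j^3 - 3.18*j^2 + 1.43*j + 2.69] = 4.71*j^2 - 6.36*j + 1.43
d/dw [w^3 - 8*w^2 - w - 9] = 3*w^2 - 16*w - 1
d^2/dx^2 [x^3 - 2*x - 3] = 6*x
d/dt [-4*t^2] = -8*t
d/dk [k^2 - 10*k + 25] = 2*k - 10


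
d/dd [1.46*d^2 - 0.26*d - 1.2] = 2.92*d - 0.26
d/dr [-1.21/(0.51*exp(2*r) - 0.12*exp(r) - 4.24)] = (1.2342*exp(r) - 0.1452)*exp(r)/(-0.51*exp(2*r) + 0.12*exp(r) + 4.24)^2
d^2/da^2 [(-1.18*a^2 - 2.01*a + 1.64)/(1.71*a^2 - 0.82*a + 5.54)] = (-15.064074*a^3 + 95.844816*a^2 + 100.451556*a - 119.561512)/(5.000211*a^6 - 7.193286*a^5 + 52.047954*a^4 - 47.160496*a^3 + 168.623196*a^2 - 75.501336*a + 170.031464)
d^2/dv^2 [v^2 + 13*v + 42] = 2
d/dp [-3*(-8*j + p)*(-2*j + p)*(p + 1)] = -48*j^2 + 60*j*p + 30*j - 9*p^2 - 6*p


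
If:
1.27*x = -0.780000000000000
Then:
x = -0.61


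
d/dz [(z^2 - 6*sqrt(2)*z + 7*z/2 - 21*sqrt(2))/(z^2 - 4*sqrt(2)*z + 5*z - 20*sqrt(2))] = (3*z^2 + 4*sqrt(2)*z^2 + 4*sqrt(2)*z + 70*sqrt(2) + 144)/(2*(z^4 - 8*sqrt(2)*z^3 + 10*z^3 - 80*sqrt(2)*z^2 + 57*z^2 - 200*sqrt(2)*z + 320*z + 800))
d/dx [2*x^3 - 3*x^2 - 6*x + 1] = 6*x^2 - 6*x - 6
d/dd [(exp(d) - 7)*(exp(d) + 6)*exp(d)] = (3*exp(2*d) - 2*exp(d) - 42)*exp(d)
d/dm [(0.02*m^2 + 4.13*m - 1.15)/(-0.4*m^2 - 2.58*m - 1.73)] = (1.6004*m^2 - 0.9892*m - 10.1119)/(0.16*m^4 + 2.064*m^3 + 8.0404*m^2 + 8.9268*m + 2.9929)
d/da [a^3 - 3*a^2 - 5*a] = 3*a^2 - 6*a - 5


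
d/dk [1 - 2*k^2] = -4*k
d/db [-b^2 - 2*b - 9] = -2*b - 2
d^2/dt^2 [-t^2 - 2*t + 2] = -2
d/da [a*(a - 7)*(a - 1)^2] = 4*a^3 - 27*a^2 + 30*a - 7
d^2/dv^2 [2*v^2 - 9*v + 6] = 4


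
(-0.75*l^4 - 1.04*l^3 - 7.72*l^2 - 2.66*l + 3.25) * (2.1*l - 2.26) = -1.575*l^5 - 0.489*l^4 - 13.8616*l^3 + 11.8612*l^2 + 12.8366*l - 7.345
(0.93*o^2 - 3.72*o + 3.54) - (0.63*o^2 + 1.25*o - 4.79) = 0.3*o^2 - 4.97*o + 8.33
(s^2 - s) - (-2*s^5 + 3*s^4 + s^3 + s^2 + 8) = 2*s^5 - 3*s^4 - s^3 - s - 8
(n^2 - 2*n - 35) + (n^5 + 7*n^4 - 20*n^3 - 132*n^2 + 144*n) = n^5 + 7*n^4 - 20*n^3 - 131*n^2 + 142*n - 35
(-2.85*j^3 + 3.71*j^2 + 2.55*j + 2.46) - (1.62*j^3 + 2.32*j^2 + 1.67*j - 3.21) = -4.47*j^3 + 1.39*j^2 + 0.88*j + 5.67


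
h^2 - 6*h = h*(h - 6)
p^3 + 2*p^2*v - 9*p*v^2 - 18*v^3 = (p - 3*v)*(p + 2*v)*(p + 3*v)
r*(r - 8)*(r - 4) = r^3 - 12*r^2 + 32*r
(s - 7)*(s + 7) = s^2 - 49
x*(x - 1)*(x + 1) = x^3 - x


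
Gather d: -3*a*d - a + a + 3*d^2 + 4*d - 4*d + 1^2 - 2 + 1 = -3*a*d + 3*d^2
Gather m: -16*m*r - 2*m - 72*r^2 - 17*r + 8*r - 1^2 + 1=m*(-16*r - 2) - 72*r^2 - 9*r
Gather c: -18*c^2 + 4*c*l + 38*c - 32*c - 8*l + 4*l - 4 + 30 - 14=-18*c^2 + c*(4*l + 6) - 4*l + 12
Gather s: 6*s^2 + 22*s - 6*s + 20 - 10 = 6*s^2 + 16*s + 10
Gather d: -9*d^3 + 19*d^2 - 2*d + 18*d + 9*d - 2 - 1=-9*d^3 + 19*d^2 + 25*d - 3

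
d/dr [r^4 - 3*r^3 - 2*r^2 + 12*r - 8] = 4*r^3 - 9*r^2 - 4*r + 12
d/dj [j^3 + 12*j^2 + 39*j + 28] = 3*j^2 + 24*j + 39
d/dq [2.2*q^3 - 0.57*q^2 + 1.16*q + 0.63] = 6.6*q^2 - 1.14*q + 1.16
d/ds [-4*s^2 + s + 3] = 1 - 8*s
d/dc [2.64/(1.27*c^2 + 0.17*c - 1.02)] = (-6.7056*c - 0.4488)/(1.27*c^2 + 0.17*c - 1.02)^2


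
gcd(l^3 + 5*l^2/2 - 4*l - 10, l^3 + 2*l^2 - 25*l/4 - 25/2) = l^2 + 9*l/2 + 5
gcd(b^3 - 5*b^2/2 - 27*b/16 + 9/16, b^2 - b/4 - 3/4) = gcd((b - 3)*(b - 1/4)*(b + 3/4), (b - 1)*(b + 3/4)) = b + 3/4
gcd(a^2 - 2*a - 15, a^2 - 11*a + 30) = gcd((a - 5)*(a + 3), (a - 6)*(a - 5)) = a - 5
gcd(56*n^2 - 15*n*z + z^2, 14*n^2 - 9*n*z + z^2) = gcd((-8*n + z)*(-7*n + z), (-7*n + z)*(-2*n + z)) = -7*n + z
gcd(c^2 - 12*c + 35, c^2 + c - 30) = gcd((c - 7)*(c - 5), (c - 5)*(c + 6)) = c - 5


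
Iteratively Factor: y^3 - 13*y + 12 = (y + 4)*(y^2 - 4*y + 3) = (y - 3)*(y + 4)*(y - 1)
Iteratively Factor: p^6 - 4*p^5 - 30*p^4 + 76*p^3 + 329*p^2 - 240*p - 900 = (p + 3)*(p^5 - 7*p^4 - 9*p^3 + 103*p^2 + 20*p - 300) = (p + 2)*(p + 3)*(p^4 - 9*p^3 + 9*p^2 + 85*p - 150) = (p - 2)*(p + 2)*(p + 3)*(p^3 - 7*p^2 - 5*p + 75) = (p - 5)*(p - 2)*(p + 2)*(p + 3)*(p^2 - 2*p - 15) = (p - 5)*(p - 2)*(p + 2)*(p + 3)^2*(p - 5)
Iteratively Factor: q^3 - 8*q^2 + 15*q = (q - 3)*(q^2 - 5*q) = q*(q - 3)*(q - 5)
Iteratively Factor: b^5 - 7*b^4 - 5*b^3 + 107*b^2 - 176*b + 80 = (b - 1)*(b^4 - 6*b^3 - 11*b^2 + 96*b - 80) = (b - 1)^2*(b^3 - 5*b^2 - 16*b + 80) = (b - 4)*(b - 1)^2*(b^2 - b - 20) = (b - 5)*(b - 4)*(b - 1)^2*(b + 4)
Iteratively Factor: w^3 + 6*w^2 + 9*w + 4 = (w + 1)*(w^2 + 5*w + 4) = (w + 1)^2*(w + 4)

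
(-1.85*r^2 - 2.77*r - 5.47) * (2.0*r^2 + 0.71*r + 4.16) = -3.7*r^4 - 6.8535*r^3 - 20.6027*r^2 - 15.4069*r - 22.7552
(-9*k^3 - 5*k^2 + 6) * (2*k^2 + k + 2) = -18*k^5 - 19*k^4 - 23*k^3 + 2*k^2 + 6*k + 12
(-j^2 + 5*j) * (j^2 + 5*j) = -j^4 + 25*j^2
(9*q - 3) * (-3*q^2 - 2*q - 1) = -27*q^3 - 9*q^2 - 3*q + 3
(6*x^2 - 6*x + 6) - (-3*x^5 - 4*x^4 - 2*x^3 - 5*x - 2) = 3*x^5 + 4*x^4 + 2*x^3 + 6*x^2 - x + 8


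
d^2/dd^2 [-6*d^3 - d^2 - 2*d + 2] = -36*d - 2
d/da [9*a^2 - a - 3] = 18*a - 1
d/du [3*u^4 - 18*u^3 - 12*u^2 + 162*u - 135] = 12*u^3 - 54*u^2 - 24*u + 162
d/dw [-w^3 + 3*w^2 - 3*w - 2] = -3*w^2 + 6*w - 3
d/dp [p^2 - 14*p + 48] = 2*p - 14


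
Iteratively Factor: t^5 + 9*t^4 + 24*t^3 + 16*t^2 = (t)*(t^4 + 9*t^3 + 24*t^2 + 16*t) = t*(t + 4)*(t^3 + 5*t^2 + 4*t) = t*(t + 4)^2*(t^2 + t) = t^2*(t + 4)^2*(t + 1)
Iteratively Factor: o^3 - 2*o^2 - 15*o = (o)*(o^2 - 2*o - 15) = o*(o - 5)*(o + 3)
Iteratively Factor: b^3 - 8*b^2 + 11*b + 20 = (b - 4)*(b^2 - 4*b - 5) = (b - 5)*(b - 4)*(b + 1)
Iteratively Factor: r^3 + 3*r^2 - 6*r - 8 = (r + 1)*(r^2 + 2*r - 8) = (r + 1)*(r + 4)*(r - 2)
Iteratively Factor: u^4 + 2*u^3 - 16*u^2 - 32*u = (u + 2)*(u^3 - 16*u) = (u + 2)*(u + 4)*(u^2 - 4*u) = u*(u + 2)*(u + 4)*(u - 4)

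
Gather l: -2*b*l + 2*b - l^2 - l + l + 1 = -2*b*l + 2*b - l^2 + 1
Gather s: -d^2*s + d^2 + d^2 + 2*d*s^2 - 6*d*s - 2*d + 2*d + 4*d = 2*d^2 + 2*d*s^2 + 4*d + s*(-d^2 - 6*d)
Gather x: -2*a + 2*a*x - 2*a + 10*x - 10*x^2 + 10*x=-4*a - 10*x^2 + x*(2*a + 20)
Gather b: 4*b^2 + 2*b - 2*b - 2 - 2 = 4*b^2 - 4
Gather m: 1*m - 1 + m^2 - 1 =m^2 + m - 2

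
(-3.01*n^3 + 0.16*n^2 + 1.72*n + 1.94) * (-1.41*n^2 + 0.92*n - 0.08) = 4.2441*n^5 - 2.9948*n^4 - 2.0372*n^3 - 1.1658*n^2 + 1.6472*n - 0.1552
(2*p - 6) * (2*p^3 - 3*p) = 4*p^4 - 12*p^3 - 6*p^2 + 18*p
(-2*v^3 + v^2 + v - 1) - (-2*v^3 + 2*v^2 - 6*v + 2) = -v^2 + 7*v - 3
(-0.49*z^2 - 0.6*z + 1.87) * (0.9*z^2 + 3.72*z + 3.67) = -0.441*z^4 - 2.3628*z^3 - 2.3473*z^2 + 4.7544*z + 6.8629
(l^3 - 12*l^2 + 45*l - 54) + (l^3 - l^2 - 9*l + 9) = 2*l^3 - 13*l^2 + 36*l - 45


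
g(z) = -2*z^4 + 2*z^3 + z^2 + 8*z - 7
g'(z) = -8*z^3 + 6*z^2 + 2*z + 8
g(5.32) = -1237.05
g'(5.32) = -1016.10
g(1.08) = 2.60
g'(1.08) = 7.08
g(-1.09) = -19.95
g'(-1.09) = 23.31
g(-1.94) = -61.69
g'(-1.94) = 85.11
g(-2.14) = -81.09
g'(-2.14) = 109.60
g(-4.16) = -765.92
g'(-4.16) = 679.44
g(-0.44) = -10.57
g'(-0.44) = 8.96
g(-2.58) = -143.95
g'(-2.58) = 180.17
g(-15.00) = -107902.00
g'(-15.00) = 28328.00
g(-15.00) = -107902.00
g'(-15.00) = 28328.00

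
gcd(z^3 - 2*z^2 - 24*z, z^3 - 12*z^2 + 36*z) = z^2 - 6*z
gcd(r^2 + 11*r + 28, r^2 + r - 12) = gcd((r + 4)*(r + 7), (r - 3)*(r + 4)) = r + 4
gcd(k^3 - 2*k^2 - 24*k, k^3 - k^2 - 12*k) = k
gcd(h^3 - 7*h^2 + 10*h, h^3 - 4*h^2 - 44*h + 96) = h - 2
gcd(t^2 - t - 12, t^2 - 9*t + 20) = t - 4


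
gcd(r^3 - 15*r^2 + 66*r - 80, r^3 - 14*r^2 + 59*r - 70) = r^2 - 7*r + 10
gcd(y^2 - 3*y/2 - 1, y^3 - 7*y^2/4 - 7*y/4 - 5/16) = y + 1/2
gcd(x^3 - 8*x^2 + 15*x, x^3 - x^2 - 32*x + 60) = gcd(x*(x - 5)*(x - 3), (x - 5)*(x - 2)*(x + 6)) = x - 5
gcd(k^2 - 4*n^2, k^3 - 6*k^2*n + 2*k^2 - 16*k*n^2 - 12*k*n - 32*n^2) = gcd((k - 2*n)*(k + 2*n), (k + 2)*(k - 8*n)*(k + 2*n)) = k + 2*n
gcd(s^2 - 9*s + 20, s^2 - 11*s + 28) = s - 4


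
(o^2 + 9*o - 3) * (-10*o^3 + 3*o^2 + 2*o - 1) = -10*o^5 - 87*o^4 + 59*o^3 + 8*o^2 - 15*o + 3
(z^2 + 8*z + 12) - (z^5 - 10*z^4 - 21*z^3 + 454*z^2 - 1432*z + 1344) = -z^5 + 10*z^4 + 21*z^3 - 453*z^2 + 1440*z - 1332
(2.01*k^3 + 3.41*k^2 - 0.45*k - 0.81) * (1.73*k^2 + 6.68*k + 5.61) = 3.4773*k^5 + 19.3261*k^4 + 33.2764*k^3 + 14.7228*k^2 - 7.9353*k - 4.5441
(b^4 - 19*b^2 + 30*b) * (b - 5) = b^5 - 5*b^4 - 19*b^3 + 125*b^2 - 150*b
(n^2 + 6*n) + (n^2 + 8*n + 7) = 2*n^2 + 14*n + 7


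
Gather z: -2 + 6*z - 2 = 6*z - 4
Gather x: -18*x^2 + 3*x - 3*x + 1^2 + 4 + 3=8 - 18*x^2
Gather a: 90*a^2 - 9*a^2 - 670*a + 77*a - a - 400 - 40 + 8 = 81*a^2 - 594*a - 432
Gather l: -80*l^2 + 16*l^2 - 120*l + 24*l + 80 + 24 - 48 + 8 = -64*l^2 - 96*l + 64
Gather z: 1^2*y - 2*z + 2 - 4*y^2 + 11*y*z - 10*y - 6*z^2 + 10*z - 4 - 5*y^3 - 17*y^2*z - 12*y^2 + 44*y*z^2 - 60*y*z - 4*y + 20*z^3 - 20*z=-5*y^3 - 16*y^2 - 13*y + 20*z^3 + z^2*(44*y - 6) + z*(-17*y^2 - 49*y - 12) - 2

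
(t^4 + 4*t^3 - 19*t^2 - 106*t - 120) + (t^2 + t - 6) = t^4 + 4*t^3 - 18*t^2 - 105*t - 126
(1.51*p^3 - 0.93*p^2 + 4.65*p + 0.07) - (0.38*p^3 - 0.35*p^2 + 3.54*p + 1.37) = 1.13*p^3 - 0.58*p^2 + 1.11*p - 1.3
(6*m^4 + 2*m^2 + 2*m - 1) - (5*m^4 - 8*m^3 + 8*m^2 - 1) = m^4 + 8*m^3 - 6*m^2 + 2*m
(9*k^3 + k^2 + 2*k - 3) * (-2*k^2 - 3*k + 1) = -18*k^5 - 29*k^4 + 2*k^3 + k^2 + 11*k - 3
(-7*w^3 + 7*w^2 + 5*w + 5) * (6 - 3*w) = 21*w^4 - 63*w^3 + 27*w^2 + 15*w + 30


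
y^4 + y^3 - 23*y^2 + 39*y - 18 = (y - 3)*(y - 1)^2*(y + 6)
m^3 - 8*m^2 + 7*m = m*(m - 7)*(m - 1)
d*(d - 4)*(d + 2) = d^3 - 2*d^2 - 8*d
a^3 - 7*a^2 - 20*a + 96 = (a - 8)*(a - 3)*(a + 4)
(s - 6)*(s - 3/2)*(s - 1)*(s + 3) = s^4 - 11*s^3/2 - 9*s^2 + 81*s/2 - 27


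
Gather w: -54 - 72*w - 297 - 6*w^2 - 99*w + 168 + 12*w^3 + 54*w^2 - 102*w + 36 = 12*w^3 + 48*w^2 - 273*w - 147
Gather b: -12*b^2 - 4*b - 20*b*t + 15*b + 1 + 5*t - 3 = -12*b^2 + b*(11 - 20*t) + 5*t - 2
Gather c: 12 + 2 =14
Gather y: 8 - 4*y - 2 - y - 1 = 5 - 5*y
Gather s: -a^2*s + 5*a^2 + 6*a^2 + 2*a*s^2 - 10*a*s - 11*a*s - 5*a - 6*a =11*a^2 + 2*a*s^2 - 11*a + s*(-a^2 - 21*a)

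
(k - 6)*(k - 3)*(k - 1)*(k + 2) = k^4 - 8*k^3 + 7*k^2 + 36*k - 36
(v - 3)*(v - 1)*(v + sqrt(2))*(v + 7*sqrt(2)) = v^4 - 4*v^3 + 8*sqrt(2)*v^3 - 32*sqrt(2)*v^2 + 17*v^2 - 56*v + 24*sqrt(2)*v + 42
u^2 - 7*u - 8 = (u - 8)*(u + 1)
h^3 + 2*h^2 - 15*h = h*(h - 3)*(h + 5)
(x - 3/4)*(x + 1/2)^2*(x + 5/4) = x^4 + 3*x^3/2 - 3*x^2/16 - 13*x/16 - 15/64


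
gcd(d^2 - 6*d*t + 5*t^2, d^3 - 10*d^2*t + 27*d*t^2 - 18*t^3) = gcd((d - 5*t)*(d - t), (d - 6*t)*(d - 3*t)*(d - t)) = -d + t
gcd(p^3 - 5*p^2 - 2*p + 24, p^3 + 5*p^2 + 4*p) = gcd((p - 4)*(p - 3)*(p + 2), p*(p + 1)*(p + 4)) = 1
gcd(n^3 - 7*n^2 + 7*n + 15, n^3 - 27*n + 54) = n - 3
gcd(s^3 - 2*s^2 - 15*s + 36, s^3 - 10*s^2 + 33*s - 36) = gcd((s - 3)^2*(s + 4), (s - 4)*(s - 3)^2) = s^2 - 6*s + 9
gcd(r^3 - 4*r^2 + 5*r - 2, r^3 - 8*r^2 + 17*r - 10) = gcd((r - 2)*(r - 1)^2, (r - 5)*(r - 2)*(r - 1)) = r^2 - 3*r + 2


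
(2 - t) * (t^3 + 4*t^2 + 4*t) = -t^4 - 2*t^3 + 4*t^2 + 8*t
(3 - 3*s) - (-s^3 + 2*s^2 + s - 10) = s^3 - 2*s^2 - 4*s + 13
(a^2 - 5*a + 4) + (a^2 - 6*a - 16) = 2*a^2 - 11*a - 12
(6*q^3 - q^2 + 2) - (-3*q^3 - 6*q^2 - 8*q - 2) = 9*q^3 + 5*q^2 + 8*q + 4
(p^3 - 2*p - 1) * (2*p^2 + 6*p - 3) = 2*p^5 + 6*p^4 - 7*p^3 - 14*p^2 + 3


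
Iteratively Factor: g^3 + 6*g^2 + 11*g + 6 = (g + 1)*(g^2 + 5*g + 6) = (g + 1)*(g + 3)*(g + 2)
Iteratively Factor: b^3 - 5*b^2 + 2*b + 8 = (b + 1)*(b^2 - 6*b + 8) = (b - 2)*(b + 1)*(b - 4)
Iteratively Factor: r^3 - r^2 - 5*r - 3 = (r + 1)*(r^2 - 2*r - 3) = (r + 1)^2*(r - 3)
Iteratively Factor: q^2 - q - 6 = (q + 2)*(q - 3)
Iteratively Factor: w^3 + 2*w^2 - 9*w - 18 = (w + 2)*(w^2 - 9) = (w - 3)*(w + 2)*(w + 3)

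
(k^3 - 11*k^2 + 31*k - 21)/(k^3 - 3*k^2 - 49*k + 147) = (k - 1)/(k + 7)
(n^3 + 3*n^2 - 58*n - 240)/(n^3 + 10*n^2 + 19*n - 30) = (n - 8)/(n - 1)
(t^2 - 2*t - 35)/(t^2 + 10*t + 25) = (t - 7)/(t + 5)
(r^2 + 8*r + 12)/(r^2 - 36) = (r + 2)/(r - 6)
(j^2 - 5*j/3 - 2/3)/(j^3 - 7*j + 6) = (j + 1/3)/(j^2 + 2*j - 3)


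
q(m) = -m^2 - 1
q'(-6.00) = 12.00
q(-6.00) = -37.00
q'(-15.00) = 30.00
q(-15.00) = -226.00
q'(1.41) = -2.82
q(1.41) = -2.99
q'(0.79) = -1.58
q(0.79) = -1.62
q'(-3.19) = 6.38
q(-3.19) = -11.18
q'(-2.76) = 5.52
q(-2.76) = -8.62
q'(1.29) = -2.58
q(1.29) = -2.66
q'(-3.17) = 6.34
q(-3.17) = -11.05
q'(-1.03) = 2.06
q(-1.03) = -2.06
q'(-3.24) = 6.48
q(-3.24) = -11.50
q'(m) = -2*m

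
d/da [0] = 0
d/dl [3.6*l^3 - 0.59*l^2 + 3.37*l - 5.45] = 10.8*l^2 - 1.18*l + 3.37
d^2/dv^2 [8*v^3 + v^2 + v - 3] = 48*v + 2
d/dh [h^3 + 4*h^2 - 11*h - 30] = 3*h^2 + 8*h - 11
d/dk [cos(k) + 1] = -sin(k)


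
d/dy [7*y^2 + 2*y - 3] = 14*y + 2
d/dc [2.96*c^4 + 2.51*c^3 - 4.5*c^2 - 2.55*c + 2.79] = 11.84*c^3 + 7.53*c^2 - 9.0*c - 2.55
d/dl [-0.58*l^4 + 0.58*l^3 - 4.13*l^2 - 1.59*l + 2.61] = -2.32*l^3 + 1.74*l^2 - 8.26*l - 1.59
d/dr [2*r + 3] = 2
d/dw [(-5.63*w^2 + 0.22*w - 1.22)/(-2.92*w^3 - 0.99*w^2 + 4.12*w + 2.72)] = (-16.4396*w^4 + 1.2848*w^3 - 33.665*w^2 - 33.0428*w + 5.6248)/(8.5264*w^6 + 5.7816*w^5 - 23.0807*w^4 - 24.0424*w^3 + 11.5888*w^2 + 22.4128*w + 7.3984)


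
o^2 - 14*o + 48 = (o - 8)*(o - 6)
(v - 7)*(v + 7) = v^2 - 49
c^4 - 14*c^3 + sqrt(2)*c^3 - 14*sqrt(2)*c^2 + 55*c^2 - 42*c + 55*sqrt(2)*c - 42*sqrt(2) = (c - 7)*(c - 6)*(c - 1)*(c + sqrt(2))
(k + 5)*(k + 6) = k^2 + 11*k + 30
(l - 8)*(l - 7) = l^2 - 15*l + 56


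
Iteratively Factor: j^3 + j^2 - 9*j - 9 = (j - 3)*(j^2 + 4*j + 3) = (j - 3)*(j + 1)*(j + 3)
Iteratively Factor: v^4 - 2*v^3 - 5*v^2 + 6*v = (v - 3)*(v^3 + v^2 - 2*v) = v*(v - 3)*(v^2 + v - 2) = v*(v - 3)*(v + 2)*(v - 1)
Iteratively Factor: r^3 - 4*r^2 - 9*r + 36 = (r - 4)*(r^2 - 9) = (r - 4)*(r + 3)*(r - 3)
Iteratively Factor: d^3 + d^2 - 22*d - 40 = (d + 4)*(d^2 - 3*d - 10) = (d - 5)*(d + 4)*(d + 2)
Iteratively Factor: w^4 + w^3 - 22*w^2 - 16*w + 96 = (w - 2)*(w^3 + 3*w^2 - 16*w - 48) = (w - 2)*(w + 3)*(w^2 - 16) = (w - 4)*(w - 2)*(w + 3)*(w + 4)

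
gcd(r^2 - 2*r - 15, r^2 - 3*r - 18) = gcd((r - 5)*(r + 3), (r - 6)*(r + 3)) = r + 3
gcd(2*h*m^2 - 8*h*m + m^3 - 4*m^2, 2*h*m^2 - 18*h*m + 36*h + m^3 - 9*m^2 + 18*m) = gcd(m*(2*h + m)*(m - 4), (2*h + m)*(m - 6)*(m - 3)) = 2*h + m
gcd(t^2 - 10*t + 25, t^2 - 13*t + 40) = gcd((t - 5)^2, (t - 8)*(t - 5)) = t - 5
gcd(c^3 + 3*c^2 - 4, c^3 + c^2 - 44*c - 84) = c + 2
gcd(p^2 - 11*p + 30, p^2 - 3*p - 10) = p - 5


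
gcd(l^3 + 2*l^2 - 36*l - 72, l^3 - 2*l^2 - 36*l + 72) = l^2 - 36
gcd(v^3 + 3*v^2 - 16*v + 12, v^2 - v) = v - 1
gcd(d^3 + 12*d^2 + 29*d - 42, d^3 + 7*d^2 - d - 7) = d^2 + 6*d - 7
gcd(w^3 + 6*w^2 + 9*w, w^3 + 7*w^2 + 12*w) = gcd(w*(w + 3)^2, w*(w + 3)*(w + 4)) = w^2 + 3*w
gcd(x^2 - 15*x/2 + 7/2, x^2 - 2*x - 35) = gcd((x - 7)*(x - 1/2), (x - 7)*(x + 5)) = x - 7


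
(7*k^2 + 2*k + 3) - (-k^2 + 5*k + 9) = 8*k^2 - 3*k - 6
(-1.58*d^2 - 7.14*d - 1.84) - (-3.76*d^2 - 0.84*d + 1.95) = 2.18*d^2 - 6.3*d - 3.79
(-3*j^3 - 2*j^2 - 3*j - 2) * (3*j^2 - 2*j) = -9*j^5 - 5*j^3 + 4*j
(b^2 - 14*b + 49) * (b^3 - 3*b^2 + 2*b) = b^5 - 17*b^4 + 93*b^3 - 175*b^2 + 98*b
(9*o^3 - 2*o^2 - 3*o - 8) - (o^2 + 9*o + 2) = 9*o^3 - 3*o^2 - 12*o - 10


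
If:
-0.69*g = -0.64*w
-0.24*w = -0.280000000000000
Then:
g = 1.08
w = 1.17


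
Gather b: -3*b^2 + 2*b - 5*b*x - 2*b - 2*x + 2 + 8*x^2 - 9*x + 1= -3*b^2 - 5*b*x + 8*x^2 - 11*x + 3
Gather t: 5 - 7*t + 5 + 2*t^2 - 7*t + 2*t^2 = 4*t^2 - 14*t + 10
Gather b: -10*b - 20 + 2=-10*b - 18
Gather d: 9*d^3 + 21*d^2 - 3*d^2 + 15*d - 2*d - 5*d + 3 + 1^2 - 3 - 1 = 9*d^3 + 18*d^2 + 8*d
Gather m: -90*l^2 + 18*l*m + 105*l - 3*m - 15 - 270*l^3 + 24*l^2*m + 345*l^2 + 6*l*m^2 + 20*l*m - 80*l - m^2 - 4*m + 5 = -270*l^3 + 255*l^2 + 25*l + m^2*(6*l - 1) + m*(24*l^2 + 38*l - 7) - 10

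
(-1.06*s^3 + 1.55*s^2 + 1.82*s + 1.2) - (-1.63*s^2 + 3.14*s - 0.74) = -1.06*s^3 + 3.18*s^2 - 1.32*s + 1.94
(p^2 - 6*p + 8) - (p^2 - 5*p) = 8 - p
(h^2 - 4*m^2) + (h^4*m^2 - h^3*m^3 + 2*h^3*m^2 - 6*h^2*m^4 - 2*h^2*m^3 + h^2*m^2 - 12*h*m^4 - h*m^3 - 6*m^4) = h^4*m^2 - h^3*m^3 + 2*h^3*m^2 - 6*h^2*m^4 - 2*h^2*m^3 + h^2*m^2 + h^2 - 12*h*m^4 - h*m^3 - 6*m^4 - 4*m^2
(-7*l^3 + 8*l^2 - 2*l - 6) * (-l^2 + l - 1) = 7*l^5 - 15*l^4 + 17*l^3 - 4*l^2 - 4*l + 6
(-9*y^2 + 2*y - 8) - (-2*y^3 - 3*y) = 2*y^3 - 9*y^2 + 5*y - 8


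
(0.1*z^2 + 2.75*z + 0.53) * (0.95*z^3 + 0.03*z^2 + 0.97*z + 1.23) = 0.095*z^5 + 2.6155*z^4 + 0.683*z^3 + 2.8064*z^2 + 3.8966*z + 0.6519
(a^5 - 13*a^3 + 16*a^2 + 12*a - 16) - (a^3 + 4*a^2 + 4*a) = a^5 - 14*a^3 + 12*a^2 + 8*a - 16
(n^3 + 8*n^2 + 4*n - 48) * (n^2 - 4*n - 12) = n^5 + 4*n^4 - 40*n^3 - 160*n^2 + 144*n + 576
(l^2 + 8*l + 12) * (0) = 0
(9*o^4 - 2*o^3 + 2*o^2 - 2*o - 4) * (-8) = -72*o^4 + 16*o^3 - 16*o^2 + 16*o + 32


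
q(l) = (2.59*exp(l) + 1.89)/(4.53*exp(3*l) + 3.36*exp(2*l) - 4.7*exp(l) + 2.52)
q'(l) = (2.59*exp(l) + 1.89)*(-13.59*exp(3*l) - 6.72*exp(2*l) + 4.7*exp(l))/(4.53*exp(3*l) + 3.36*exp(2*l) - 4.7*exp(l) + 2.52)^2 + 2.59*exp(l)/(4.53*exp(3*l) + 3.36*exp(2*l) - 4.7*exp(l) + 2.52) = (-23.4654*exp(3*l) - 34.3875*exp(2*l) - 12.7008*exp(l) + 15.4098)*exp(l)/(20.5209*exp(6*l) + 30.4416*exp(5*l) - 31.2924*exp(4*l) - 8.7528*exp(3*l) + 39.0244*exp(2*l) - 23.688*exp(l) + 6.3504)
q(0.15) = 0.56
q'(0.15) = -1.27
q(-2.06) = 1.12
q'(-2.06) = 0.43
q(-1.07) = 1.87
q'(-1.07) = 0.94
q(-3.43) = 0.83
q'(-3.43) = 0.09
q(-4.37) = 0.78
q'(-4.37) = 0.03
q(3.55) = 0.00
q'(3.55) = -0.00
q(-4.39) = 0.78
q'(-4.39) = 0.03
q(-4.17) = 0.79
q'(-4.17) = 0.04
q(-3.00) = 0.88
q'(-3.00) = 0.14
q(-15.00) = 0.75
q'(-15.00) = 0.00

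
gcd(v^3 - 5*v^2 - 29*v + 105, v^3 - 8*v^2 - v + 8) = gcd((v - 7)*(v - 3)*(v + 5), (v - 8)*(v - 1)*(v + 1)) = 1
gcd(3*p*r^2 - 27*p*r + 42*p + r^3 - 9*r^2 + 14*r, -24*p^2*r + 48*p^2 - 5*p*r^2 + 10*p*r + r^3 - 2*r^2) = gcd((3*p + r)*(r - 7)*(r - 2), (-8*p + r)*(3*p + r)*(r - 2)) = 3*p*r - 6*p + r^2 - 2*r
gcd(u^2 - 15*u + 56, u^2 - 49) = u - 7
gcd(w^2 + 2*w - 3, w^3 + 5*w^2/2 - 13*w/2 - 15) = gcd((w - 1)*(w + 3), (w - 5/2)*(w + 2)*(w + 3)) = w + 3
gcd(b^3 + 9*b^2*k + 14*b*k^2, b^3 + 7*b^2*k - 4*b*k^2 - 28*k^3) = b^2 + 9*b*k + 14*k^2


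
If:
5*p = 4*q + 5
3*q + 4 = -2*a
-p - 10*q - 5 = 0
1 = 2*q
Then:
No Solution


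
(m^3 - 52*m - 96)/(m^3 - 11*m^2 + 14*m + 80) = (m + 6)/(m - 5)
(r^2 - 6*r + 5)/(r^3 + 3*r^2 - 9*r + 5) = (r - 5)/(r^2 + 4*r - 5)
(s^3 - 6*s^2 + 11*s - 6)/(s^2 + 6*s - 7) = (s^2 - 5*s + 6)/(s + 7)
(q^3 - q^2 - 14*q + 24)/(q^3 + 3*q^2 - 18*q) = (q^2 + 2*q - 8)/(q*(q + 6))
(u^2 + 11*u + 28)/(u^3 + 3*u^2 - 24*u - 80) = (u + 7)/(u^2 - u - 20)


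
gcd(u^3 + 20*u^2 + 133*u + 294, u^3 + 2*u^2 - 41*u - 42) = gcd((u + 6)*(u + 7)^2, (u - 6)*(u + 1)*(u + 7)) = u + 7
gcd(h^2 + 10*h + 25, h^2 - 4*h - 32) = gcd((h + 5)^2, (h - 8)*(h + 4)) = 1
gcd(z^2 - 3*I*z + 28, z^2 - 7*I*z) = z - 7*I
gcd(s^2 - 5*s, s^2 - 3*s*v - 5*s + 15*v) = s - 5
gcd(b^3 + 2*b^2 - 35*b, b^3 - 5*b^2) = b^2 - 5*b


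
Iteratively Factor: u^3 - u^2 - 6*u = (u)*(u^2 - u - 6) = u*(u + 2)*(u - 3)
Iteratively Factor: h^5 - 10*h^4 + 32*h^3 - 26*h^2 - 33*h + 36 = (h - 3)*(h^4 - 7*h^3 + 11*h^2 + 7*h - 12) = (h - 3)*(h - 1)*(h^3 - 6*h^2 + 5*h + 12) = (h - 4)*(h - 3)*(h - 1)*(h^2 - 2*h - 3) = (h - 4)*(h - 3)^2*(h - 1)*(h + 1)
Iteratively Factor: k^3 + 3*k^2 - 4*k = (k)*(k^2 + 3*k - 4) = k*(k - 1)*(k + 4)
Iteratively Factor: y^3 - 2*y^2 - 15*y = (y - 5)*(y^2 + 3*y) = (y - 5)*(y + 3)*(y)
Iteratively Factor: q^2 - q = (q)*(q - 1)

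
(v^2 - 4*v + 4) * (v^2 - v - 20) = v^4 - 5*v^3 - 12*v^2 + 76*v - 80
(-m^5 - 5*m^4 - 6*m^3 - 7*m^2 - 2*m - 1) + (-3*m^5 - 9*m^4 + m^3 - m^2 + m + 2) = -4*m^5 - 14*m^4 - 5*m^3 - 8*m^2 - m + 1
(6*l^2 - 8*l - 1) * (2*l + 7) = 12*l^3 + 26*l^2 - 58*l - 7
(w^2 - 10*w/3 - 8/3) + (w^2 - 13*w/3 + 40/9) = 2*w^2 - 23*w/3 + 16/9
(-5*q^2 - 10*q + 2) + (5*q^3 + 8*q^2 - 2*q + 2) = 5*q^3 + 3*q^2 - 12*q + 4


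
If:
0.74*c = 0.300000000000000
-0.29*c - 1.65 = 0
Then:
No Solution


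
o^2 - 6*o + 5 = (o - 5)*(o - 1)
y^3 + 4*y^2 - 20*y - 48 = (y - 4)*(y + 2)*(y + 6)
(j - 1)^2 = j^2 - 2*j + 1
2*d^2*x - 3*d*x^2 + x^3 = x*(-2*d + x)*(-d + x)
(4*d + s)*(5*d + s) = 20*d^2 + 9*d*s + s^2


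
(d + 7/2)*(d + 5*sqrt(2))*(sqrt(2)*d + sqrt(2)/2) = sqrt(2)*d^3 + 4*sqrt(2)*d^2 + 10*d^2 + 7*sqrt(2)*d/4 + 40*d + 35/2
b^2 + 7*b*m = b*(b + 7*m)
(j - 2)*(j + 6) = j^2 + 4*j - 12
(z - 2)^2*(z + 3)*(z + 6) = z^4 + 5*z^3 - 14*z^2 - 36*z + 72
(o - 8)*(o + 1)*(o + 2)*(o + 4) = o^4 - o^3 - 42*o^2 - 104*o - 64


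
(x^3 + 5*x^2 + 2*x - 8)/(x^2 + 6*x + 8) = x - 1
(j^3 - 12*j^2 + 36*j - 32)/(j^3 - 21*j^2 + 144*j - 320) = (j^2 - 4*j + 4)/(j^2 - 13*j + 40)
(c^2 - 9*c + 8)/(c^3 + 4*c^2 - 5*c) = (c - 8)/(c*(c + 5))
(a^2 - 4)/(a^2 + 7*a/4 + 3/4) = 4*(a^2 - 4)/(4*a^2 + 7*a + 3)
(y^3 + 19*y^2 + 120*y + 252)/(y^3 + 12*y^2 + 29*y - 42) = (y + 6)/(y - 1)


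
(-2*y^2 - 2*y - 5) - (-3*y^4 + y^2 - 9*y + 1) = 3*y^4 - 3*y^2 + 7*y - 6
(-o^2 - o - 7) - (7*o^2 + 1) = -8*o^2 - o - 8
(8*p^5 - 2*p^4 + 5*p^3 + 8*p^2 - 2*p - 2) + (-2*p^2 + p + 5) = 8*p^5 - 2*p^4 + 5*p^3 + 6*p^2 - p + 3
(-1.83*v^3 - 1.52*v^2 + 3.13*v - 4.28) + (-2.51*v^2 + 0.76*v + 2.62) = -1.83*v^3 - 4.03*v^2 + 3.89*v - 1.66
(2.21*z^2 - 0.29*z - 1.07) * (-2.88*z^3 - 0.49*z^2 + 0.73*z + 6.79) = -6.3648*z^5 - 0.2477*z^4 + 4.837*z^3 + 15.3185*z^2 - 2.7502*z - 7.2653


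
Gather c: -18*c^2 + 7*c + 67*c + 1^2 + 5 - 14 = -18*c^2 + 74*c - 8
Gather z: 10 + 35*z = 35*z + 10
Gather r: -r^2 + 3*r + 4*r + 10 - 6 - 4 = -r^2 + 7*r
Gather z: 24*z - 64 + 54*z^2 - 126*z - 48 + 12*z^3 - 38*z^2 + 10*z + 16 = 12*z^3 + 16*z^2 - 92*z - 96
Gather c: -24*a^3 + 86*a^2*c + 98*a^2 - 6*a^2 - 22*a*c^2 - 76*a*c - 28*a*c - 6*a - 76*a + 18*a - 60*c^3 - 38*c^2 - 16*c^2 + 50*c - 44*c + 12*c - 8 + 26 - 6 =-24*a^3 + 92*a^2 - 64*a - 60*c^3 + c^2*(-22*a - 54) + c*(86*a^2 - 104*a + 18) + 12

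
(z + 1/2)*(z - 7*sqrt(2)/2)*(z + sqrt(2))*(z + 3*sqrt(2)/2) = z^4 - sqrt(2)*z^3 + z^3/2 - 29*z^2/2 - sqrt(2)*z^2/2 - 21*sqrt(2)*z/2 - 29*z/4 - 21*sqrt(2)/4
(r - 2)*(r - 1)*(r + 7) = r^3 + 4*r^2 - 19*r + 14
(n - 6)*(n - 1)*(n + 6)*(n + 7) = n^4 + 6*n^3 - 43*n^2 - 216*n + 252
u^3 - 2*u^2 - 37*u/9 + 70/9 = (u - 7/3)*(u - 5/3)*(u + 2)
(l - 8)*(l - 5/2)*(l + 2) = l^3 - 17*l^2/2 - l + 40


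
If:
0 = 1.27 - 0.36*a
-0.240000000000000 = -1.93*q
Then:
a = 3.53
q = 0.12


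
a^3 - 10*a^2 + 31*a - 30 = (a - 5)*(a - 3)*(a - 2)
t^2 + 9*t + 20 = (t + 4)*(t + 5)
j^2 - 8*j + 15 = (j - 5)*(j - 3)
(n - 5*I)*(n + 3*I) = n^2 - 2*I*n + 15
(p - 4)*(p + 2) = p^2 - 2*p - 8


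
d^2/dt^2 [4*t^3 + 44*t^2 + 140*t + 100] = 24*t + 88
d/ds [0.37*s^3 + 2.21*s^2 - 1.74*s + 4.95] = 1.11*s^2 + 4.42*s - 1.74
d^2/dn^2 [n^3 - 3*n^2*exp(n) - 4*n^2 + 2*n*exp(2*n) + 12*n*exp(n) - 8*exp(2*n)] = -3*n^2*exp(n) + 8*n*exp(2*n) + 6*n - 24*exp(2*n) + 18*exp(n) - 8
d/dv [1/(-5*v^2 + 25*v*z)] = (2*v/5 - z)/(v^2*(v - 5*z)^2)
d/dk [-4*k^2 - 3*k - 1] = -8*k - 3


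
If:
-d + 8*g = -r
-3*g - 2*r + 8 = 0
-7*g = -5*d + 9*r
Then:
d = 20/3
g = 16/39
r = 44/13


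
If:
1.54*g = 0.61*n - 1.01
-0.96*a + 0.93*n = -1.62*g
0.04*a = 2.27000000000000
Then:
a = 56.75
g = 13.34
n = 35.34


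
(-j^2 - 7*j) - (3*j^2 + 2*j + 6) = -4*j^2 - 9*j - 6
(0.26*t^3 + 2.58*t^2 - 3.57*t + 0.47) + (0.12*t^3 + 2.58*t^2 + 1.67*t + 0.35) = 0.38*t^3 + 5.16*t^2 - 1.9*t + 0.82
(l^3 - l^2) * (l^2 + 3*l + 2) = l^5 + 2*l^4 - l^3 - 2*l^2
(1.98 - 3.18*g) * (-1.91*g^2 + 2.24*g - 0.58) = 6.0738*g^3 - 10.905*g^2 + 6.2796*g - 1.1484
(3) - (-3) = 6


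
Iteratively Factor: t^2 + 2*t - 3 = (t - 1)*(t + 3)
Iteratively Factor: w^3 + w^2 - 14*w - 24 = (w - 4)*(w^2 + 5*w + 6) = (w - 4)*(w + 2)*(w + 3)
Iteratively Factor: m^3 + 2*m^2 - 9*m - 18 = (m + 3)*(m^2 - m - 6) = (m + 2)*(m + 3)*(m - 3)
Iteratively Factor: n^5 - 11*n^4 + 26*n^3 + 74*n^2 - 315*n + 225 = (n + 3)*(n^4 - 14*n^3 + 68*n^2 - 130*n + 75) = (n - 1)*(n + 3)*(n^3 - 13*n^2 + 55*n - 75) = (n - 3)*(n - 1)*(n + 3)*(n^2 - 10*n + 25) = (n - 5)*(n - 3)*(n - 1)*(n + 3)*(n - 5)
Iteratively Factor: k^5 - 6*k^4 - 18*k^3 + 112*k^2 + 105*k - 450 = (k + 3)*(k^4 - 9*k^3 + 9*k^2 + 85*k - 150) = (k - 2)*(k + 3)*(k^3 - 7*k^2 - 5*k + 75) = (k - 2)*(k + 3)^2*(k^2 - 10*k + 25) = (k - 5)*(k - 2)*(k + 3)^2*(k - 5)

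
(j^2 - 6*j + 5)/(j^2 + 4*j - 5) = (j - 5)/(j + 5)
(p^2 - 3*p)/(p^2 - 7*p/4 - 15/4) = 4*p/(4*p + 5)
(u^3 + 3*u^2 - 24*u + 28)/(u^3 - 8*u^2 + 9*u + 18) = (u^3 + 3*u^2 - 24*u + 28)/(u^3 - 8*u^2 + 9*u + 18)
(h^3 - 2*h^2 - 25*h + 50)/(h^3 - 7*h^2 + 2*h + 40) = (h^2 + 3*h - 10)/(h^2 - 2*h - 8)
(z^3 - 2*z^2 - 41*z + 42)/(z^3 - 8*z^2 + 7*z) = (z + 6)/z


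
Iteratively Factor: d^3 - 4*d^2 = (d - 4)*(d^2) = d*(d - 4)*(d)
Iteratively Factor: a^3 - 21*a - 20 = (a + 4)*(a^2 - 4*a - 5) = (a - 5)*(a + 4)*(a + 1)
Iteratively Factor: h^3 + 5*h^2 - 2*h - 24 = (h + 4)*(h^2 + h - 6) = (h + 3)*(h + 4)*(h - 2)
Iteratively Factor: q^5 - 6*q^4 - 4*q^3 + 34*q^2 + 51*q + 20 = (q - 4)*(q^4 - 2*q^3 - 12*q^2 - 14*q - 5) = (q - 4)*(q + 1)*(q^3 - 3*q^2 - 9*q - 5) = (q - 5)*(q - 4)*(q + 1)*(q^2 + 2*q + 1) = (q - 5)*(q - 4)*(q + 1)^2*(q + 1)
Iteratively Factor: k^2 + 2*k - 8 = (k + 4)*(k - 2)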